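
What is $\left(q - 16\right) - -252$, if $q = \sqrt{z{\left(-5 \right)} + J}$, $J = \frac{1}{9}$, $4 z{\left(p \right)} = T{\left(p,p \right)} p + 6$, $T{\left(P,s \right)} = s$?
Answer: $236 + \frac{\sqrt{283}}{6} \approx 238.8$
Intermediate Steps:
$z{\left(p \right)} = \frac{3}{2} + \frac{p^{2}}{4}$ ($z{\left(p \right)} = \frac{p p + 6}{4} = \frac{p^{2} + 6}{4} = \frac{6 + p^{2}}{4} = \frac{3}{2} + \frac{p^{2}}{4}$)
$J = \frac{1}{9} \approx 0.11111$
$q = \frac{\sqrt{283}}{6}$ ($q = \sqrt{\left(\frac{3}{2} + \frac{\left(-5\right)^{2}}{4}\right) + \frac{1}{9}} = \sqrt{\left(\frac{3}{2} + \frac{1}{4} \cdot 25\right) + \frac{1}{9}} = \sqrt{\left(\frac{3}{2} + \frac{25}{4}\right) + \frac{1}{9}} = \sqrt{\frac{31}{4} + \frac{1}{9}} = \sqrt{\frac{283}{36}} = \frac{\sqrt{283}}{6} \approx 2.8038$)
$\left(q - 16\right) - -252 = \left(\frac{\sqrt{283}}{6} - 16\right) - -252 = \left(\frac{\sqrt{283}}{6} - 16\right) + 252 = \left(-16 + \frac{\sqrt{283}}{6}\right) + 252 = 236 + \frac{\sqrt{283}}{6}$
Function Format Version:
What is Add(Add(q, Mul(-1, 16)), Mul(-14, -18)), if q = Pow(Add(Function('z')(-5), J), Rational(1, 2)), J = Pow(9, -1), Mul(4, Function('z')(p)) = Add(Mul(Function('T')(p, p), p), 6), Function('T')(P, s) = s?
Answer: Add(236, Mul(Rational(1, 6), Pow(283, Rational(1, 2)))) ≈ 238.80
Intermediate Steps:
Function('z')(p) = Add(Rational(3, 2), Mul(Rational(1, 4), Pow(p, 2))) (Function('z')(p) = Mul(Rational(1, 4), Add(Mul(p, p), 6)) = Mul(Rational(1, 4), Add(Pow(p, 2), 6)) = Mul(Rational(1, 4), Add(6, Pow(p, 2))) = Add(Rational(3, 2), Mul(Rational(1, 4), Pow(p, 2))))
J = Rational(1, 9) ≈ 0.11111
q = Mul(Rational(1, 6), Pow(283, Rational(1, 2))) (q = Pow(Add(Add(Rational(3, 2), Mul(Rational(1, 4), Pow(-5, 2))), Rational(1, 9)), Rational(1, 2)) = Pow(Add(Add(Rational(3, 2), Mul(Rational(1, 4), 25)), Rational(1, 9)), Rational(1, 2)) = Pow(Add(Add(Rational(3, 2), Rational(25, 4)), Rational(1, 9)), Rational(1, 2)) = Pow(Add(Rational(31, 4), Rational(1, 9)), Rational(1, 2)) = Pow(Rational(283, 36), Rational(1, 2)) = Mul(Rational(1, 6), Pow(283, Rational(1, 2))) ≈ 2.8038)
Add(Add(q, Mul(-1, 16)), Mul(-14, -18)) = Add(Add(Mul(Rational(1, 6), Pow(283, Rational(1, 2))), Mul(-1, 16)), Mul(-14, -18)) = Add(Add(Mul(Rational(1, 6), Pow(283, Rational(1, 2))), -16), 252) = Add(Add(-16, Mul(Rational(1, 6), Pow(283, Rational(1, 2)))), 252) = Add(236, Mul(Rational(1, 6), Pow(283, Rational(1, 2))))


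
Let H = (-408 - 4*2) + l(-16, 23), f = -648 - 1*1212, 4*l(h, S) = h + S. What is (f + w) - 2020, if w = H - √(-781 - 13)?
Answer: -17177/4 - I*√794 ≈ -4294.3 - 28.178*I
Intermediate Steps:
l(h, S) = S/4 + h/4 (l(h, S) = (h + S)/4 = (S + h)/4 = S/4 + h/4)
f = -1860 (f = -648 - 1212 = -1860)
H = -1657/4 (H = (-408 - 4*2) + ((¼)*23 + (¼)*(-16)) = (-408 - 8) + (23/4 - 4) = -416 + 7/4 = -1657/4 ≈ -414.25)
w = -1657/4 - I*√794 (w = -1657/4 - √(-781 - 13) = -1657/4 - √(-794) = -1657/4 - I*√794 ≈ -414.25 - 28.178*I)
(f + w) - 2020 = (-1860 + (-1657/4 - I*√794)) - 2020 = (-9097/4 - I*√794) - 2020 = -17177/4 - I*√794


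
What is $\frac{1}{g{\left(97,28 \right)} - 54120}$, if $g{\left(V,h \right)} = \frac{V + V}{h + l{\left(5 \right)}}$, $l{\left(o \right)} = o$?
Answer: $- \frac{33}{1785766} \approx -1.8479 \cdot 10^{-5}$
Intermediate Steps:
$g{\left(V,h \right)} = \frac{2 V}{5 + h}$ ($g{\left(V,h \right)} = \frac{V + V}{h + 5} = \frac{2 V}{5 + h}$)
$\frac{1}{g{\left(97,28 \right)} - 54120} = \frac{1}{2 \cdot 97 \frac{1}{5 + 28} - 54120} = \frac{1}{2 \cdot 97 \cdot \frac{1}{33} - 54120} = \frac{1}{\frac{194}{33} - 54120} = \frac{1}{- \frac{1785766}{33}} = - \frac{33}{1785766}$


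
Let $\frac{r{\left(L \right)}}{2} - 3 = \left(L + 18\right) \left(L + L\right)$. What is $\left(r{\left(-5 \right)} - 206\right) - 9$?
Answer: $-469$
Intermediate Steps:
$r{\left(L \right)} = 6 + 4 L \left(18 + L\right)$ ($r{\left(L \right)} = 6 + 2 \left(L + 18\right) \left(L + L\right) = 6 + 2 \left(18 + L\right) 2 L = 6 + 2 \cdot 2 L \left(18 + L\right) = 6 + 4 L \left(18 + L\right)$)
$\left(r{\left(-5 \right)} - 206\right) - 9 = \left(\left(6 + 4 \left(-5\right)^{2} + 72 \left(-5\right)\right) - 206\right) - 9 = \left(\left(6 + 4 \cdot 25 - 360\right) - 206\right) + \left(-126 + 117\right) = \left(\left(6 + 100 - 360\right) - 206\right) - 9 = \left(-254 - 206\right) - 9 = -460 - 9 = -469$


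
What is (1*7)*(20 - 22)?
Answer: -14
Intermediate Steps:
(1*7)*(20 - 22) = 7*(-2) = -14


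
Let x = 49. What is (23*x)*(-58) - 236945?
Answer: -302311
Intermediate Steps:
(23*x)*(-58) - 236945 = (23*49)*(-58) - 236945 = 1127*(-58) - 236945 = -65366 - 236945 = -302311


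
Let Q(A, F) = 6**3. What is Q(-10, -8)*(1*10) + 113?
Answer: 2273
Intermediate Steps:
Q(A, F) = 216
Q(-10, -8)*(1*10) + 113 = 216*(1*10) + 113 = 216*10 + 113 = 2160 + 113 = 2273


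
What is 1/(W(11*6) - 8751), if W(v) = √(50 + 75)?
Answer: -8751/76579876 - 5*√5/76579876 ≈ -0.00011442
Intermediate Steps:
W(v) = 5*√5 (W(v) = √125 = 5*√5)
1/(W(11*6) - 8751) = 1/(5*√5 - 8751) = 1/(-8751 + 5*√5)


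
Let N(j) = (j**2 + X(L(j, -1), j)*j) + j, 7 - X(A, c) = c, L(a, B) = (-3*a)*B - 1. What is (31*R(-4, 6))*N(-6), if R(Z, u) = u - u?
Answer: 0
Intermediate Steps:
R(Z, u) = 0
L(a, B) = -1 - 3*B*a (L(a, B) = -3*B*a - 1 = -1 - 3*B*a)
X(A, c) = 7 - c
N(j) = j + j**2 + j*(7 - j) (N(j) = (j**2 + (7 - j)*j) + j = (j**2 + j*(7 - j)) + j = j + j**2 + j*(7 - j))
(31*R(-4, 6))*N(-6) = (31*0)*(8*(-6)) = 0*(-48) = 0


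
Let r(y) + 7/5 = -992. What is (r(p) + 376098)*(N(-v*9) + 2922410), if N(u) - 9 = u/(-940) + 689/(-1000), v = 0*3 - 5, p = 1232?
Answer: 257609945401450941/235000 ≈ 1.0962e+12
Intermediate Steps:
v = -5 (v = 0 - 5 = -5)
N(u) = 8311/1000 - u/940 (N(u) = 9 + (u/(-940) + 689/(-1000)) = 9 + (u*(-1/940) + 689*(-1/1000)) = 9 + (-u/940 - 689/1000) = 9 + (-689/1000 - u/940) = 8311/1000 - u/940)
r(y) = -4967/5 (r(y) = -7/5 - 992 = -4967/5)
(r(p) + 376098)*(N(-v*9) + 2922410) = (-4967/5 + 376098)*((8311/1000 - (-1*(-5))*9/940) + 2922410) = 1875523*((8311/1000 - 9/188) + 2922410)/5 = 1875523*(388367/47000 + 2922410)/5 = (1875523/5)*(137353658367/47000) = 257609945401450941/235000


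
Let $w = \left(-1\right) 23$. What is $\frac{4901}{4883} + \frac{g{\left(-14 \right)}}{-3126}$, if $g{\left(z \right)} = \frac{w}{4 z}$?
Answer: $\frac{857837147}{854798448} \approx 1.0036$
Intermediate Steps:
$w = -23$
$g{\left(z \right)} = - \frac{23}{4 z}$
$\frac{4901}{4883} + \frac{g{\left(-14 \right)}}{-3126} = \frac{4901}{4883} + \frac{\left(- \frac{23}{4}\right) \frac{1}{-14}}{-3126} = 4901 \cdot \frac{1}{4883} + \left(- \frac{23}{4}\right) \left(- \frac{1}{14}\right) \left(- \frac{1}{3126}\right) = \frac{4901}{4883} + \frac{23}{56} \left(- \frac{1}{3126}\right) = \frac{4901}{4883} - \frac{23}{175056} = \frac{857837147}{854798448}$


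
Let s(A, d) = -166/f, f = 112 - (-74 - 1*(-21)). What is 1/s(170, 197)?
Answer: -165/166 ≈ -0.99398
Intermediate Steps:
f = 165 (f = 112 - (-74 + 21) = 112 - 1*(-53) = 112 + 53 = 165)
s(A, d) = -166/165
1/s(170, 197) = 1/(-166/165) = -165/166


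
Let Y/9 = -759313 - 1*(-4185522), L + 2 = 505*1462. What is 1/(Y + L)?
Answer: 1/31574189 ≈ 3.1671e-8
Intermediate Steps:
L = 738308 (L = -2 + 505*1462 = -2 + 738310 = 738308)
Y = 30835881 (Y = 9*(-759313 - 1*(-4185522)) = 9*(-759313 + 4185522) = 9*3426209 = 30835881)
1/(Y + L) = 1/(30835881 + 738308) = 1/31574189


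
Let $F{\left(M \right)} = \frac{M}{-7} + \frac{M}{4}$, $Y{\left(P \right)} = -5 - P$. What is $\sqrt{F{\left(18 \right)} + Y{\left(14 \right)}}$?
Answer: $\frac{i \sqrt{3346}}{14} \approx 4.1318 i$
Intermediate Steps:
$F{\left(M \right)} = \frac{3 M}{28}$ ($F{\left(M \right)} = M \left(- \frac{1}{7}\right) + M \frac{1}{4} = - \frac{M}{7} + \frac{M}{4} = \frac{3 M}{28}$)
$\sqrt{F{\left(18 \right)} + Y{\left(14 \right)}} = \sqrt{\frac{3}{28} \cdot 18 - 19} = \sqrt{\frac{27}{14} - 19} = \sqrt{- \frac{239}{14}} = \frac{i \sqrt{3346}}{14}$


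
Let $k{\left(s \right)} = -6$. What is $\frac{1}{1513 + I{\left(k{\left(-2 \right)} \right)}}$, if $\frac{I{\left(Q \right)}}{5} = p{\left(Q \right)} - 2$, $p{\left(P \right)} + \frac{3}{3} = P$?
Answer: $\frac{1}{1468} \approx 0.0006812$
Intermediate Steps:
$p{\left(P \right)} = -1 + P$
$I{\left(Q \right)} = -15 + 5 Q$ ($I{\left(Q \right)} = 5 \left(\left(-1 + Q\right) - 2\right) = 5 \left(-3 + Q\right) = -15 + 5 Q$)
$\frac{1}{1513 + I{\left(k{\left(-2 \right)} \right)}} = \frac{1}{1513 + \left(-15 + 5 \left(-6\right)\right)} = \frac{1}{1513 - 45} = \frac{1}{1468}$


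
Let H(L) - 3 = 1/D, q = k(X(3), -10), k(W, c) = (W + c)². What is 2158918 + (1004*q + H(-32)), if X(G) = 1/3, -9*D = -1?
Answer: 20274734/9 ≈ 2.2527e+6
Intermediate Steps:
D = ⅑ (D = -⅑*(-1) = ⅑ ≈ 0.11111)
X(G) = ⅓
q = 841/9 (q = (⅓ - 10)² = (-29/3)² = 841/9 ≈ 93.444)
H(L) = 12 (H(L) = 3 + 1/(⅑) = 3 + 9 = 12)
2158918 + (1004*q + H(-32)) = 2158918 + (1004*(841/9) + 12) = 2158918 + (844364/9 + 12) = 2158918 + 844472/9 = 20274734/9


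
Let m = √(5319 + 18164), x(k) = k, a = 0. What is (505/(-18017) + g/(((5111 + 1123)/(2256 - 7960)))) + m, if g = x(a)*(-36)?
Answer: -505/18017 + √23483 ≈ 153.21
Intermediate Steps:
m = √23483 ≈ 153.24
g = 0 (g = 0*(-36) = 0)
(505/(-18017) + g/(((5111 + 1123)/(2256 - 7960)))) + m = (505/(-18017) + 0/(((5111 + 1123)/(2256 - 7960)))) + √23483 = (505*(-1/18017) + 0/((6234/(-5704)))) + √23483 = (-505/18017 + 0/((6234*(-1/5704)))) + √23483 = (-505/18017 + 0/(-3117/2852)) + √23483 = (-505/18017 + 0*(-2852/3117)) + √23483 = (-505/18017 + 0) + √23483 = -505/18017 + √23483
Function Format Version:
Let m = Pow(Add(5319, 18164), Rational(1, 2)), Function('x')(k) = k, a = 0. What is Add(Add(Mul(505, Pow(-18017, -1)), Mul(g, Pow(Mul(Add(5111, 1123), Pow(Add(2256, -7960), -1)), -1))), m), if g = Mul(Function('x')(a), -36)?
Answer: Add(Rational(-505, 18017), Pow(23483, Rational(1, 2))) ≈ 153.21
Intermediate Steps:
m = Pow(23483, Rational(1, 2)) ≈ 153.24
g = 0 (g = Mul(0, -36) = 0)
Add(Add(Mul(505, Pow(-18017, -1)), Mul(g, Pow(Mul(Add(5111, 1123), Pow(Add(2256, -7960), -1)), -1))), m) = Add(Add(Mul(505, Pow(-18017, -1)), Mul(0, Pow(Mul(Add(5111, 1123), Pow(Add(2256, -7960), -1)), -1))), Pow(23483, Rational(1, 2))) = Add(Add(Mul(505, Rational(-1, 18017)), Mul(0, Pow(Mul(6234, Pow(-5704, -1)), -1))), Pow(23483, Rational(1, 2))) = Add(Add(Rational(-505, 18017), Mul(0, Pow(Mul(6234, Rational(-1, 5704)), -1))), Pow(23483, Rational(1, 2))) = Add(Add(Rational(-505, 18017), Mul(0, Pow(Rational(-3117, 2852), -1))), Pow(23483, Rational(1, 2))) = Add(Add(Rational(-505, 18017), Mul(0, Rational(-2852, 3117))), Pow(23483, Rational(1, 2))) = Add(Add(Rational(-505, 18017), 0), Pow(23483, Rational(1, 2))) = Add(Rational(-505, 18017), Pow(23483, Rational(1, 2)))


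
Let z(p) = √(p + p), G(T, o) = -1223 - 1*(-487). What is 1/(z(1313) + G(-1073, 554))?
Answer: -368/269535 - √2626/539070 ≈ -0.0014604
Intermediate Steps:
G(T, o) = -736 (G(T, o) = -1223 + 487 = -736)
z(p) = √2*√p (z(p) = √(2*p) = √2*√p)
1/(z(1313) + G(-1073, 554)) = 1/(√2*√1313 - 736) = 1/(√2626 - 736) = 1/(-736 + √2626)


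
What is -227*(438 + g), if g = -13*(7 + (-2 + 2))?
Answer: -78769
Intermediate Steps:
g = -91 (g = -13*(7 + 0) = -13*7 = -91)
-227*(438 + g) = -227*(438 - 91) = -227*347 = -78769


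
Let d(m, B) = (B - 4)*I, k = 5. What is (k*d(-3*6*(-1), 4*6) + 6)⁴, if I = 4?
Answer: 27170906896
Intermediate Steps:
d(m, B) = -16 + 4*B (d(m, B) = (B - 4)*4 = (-4 + B)*4 = -16 + 4*B)
(k*d(-3*6*(-1), 4*6) + 6)⁴ = (5*(-16 + 4*(4*6)) + 6)⁴ = (5*(-16 + 4*24) + 6)⁴ = (5*(-16 + 96) + 6)⁴ = (5*80 + 6)⁴ = (400 + 6)⁴ = 406⁴ = 27170906896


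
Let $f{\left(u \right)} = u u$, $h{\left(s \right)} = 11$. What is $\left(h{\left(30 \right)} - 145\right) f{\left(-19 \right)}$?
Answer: $-48374$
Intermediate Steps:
$f{\left(u \right)} = u^{2}$
$\left(h{\left(30 \right)} - 145\right) f{\left(-19 \right)} = \left(11 - 145\right) \left(-19\right)^{2} = \left(-134\right) 361 = -48374$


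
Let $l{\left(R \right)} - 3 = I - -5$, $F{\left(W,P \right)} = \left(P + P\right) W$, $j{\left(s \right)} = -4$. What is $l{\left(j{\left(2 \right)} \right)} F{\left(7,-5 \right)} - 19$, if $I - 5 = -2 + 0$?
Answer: $-789$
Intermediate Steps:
$I = 3$ ($I = 5 + \left(-2 + 0\right) = 5 - 2 = 3$)
$F{\left(W,P \right)} = 2 P W$
$l{\left(R \right)} = 11$ ($l{\left(R \right)} = 3 + \left(3 - -5\right) = 3 + \left(3 + 5\right) = 3 + 8 = 11$)
$l{\left(j{\left(2 \right)} \right)} F{\left(7,-5 \right)} - 19 = 11 \cdot 2 \left(-5\right) 7 - 19 = 11 \left(-70\right) - 19 = -770 - 19 = -789$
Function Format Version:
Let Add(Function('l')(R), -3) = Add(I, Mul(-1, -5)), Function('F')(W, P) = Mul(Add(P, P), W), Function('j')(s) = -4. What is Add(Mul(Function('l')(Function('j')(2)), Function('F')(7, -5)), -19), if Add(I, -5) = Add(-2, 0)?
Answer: -789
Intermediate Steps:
I = 3 (I = Add(5, Add(-2, 0)) = Add(5, -2) = 3)
Function('F')(W, P) = Mul(2, P, W) (Function('F')(W, P) = Mul(Mul(2, P), W) = Mul(2, P, W))
Function('l')(R) = 11 (Function('l')(R) = Add(3, Add(3, Mul(-1, -5))) = Add(3, Add(3, 5)) = Add(3, 8) = 11)
Add(Mul(Function('l')(Function('j')(2)), Function('F')(7, -5)), -19) = Add(Mul(11, Mul(2, -5, 7)), -19) = Add(Mul(11, -70), -19) = Add(-770, -19) = -789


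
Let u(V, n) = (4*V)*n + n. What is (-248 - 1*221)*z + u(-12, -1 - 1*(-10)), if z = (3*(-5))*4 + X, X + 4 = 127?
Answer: -29970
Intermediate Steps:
X = 123 (X = -4 + 127 = 123)
u(V, n) = n + 4*V*n (u(V, n) = 4*V*n + n = n + 4*V*n)
z = 63 (z = (3*(-5))*4 + 123 = -15*4 + 123 = -60 + 123 = 63)
(-248 - 1*221)*z + u(-12, -1 - 1*(-10)) = (-248 - 1*221)*63 + (-1 - 1*(-10))*(1 + 4*(-12)) = (-248 - 221)*63 + (-1 + 10)*(1 - 48) = -469*63 + 9*(-47) = -29547 - 423 = -29970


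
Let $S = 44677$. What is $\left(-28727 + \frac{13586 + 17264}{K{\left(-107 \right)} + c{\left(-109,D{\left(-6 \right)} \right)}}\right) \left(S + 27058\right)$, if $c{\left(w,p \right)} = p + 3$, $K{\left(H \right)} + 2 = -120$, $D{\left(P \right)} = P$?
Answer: $-2078435543$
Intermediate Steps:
$K{\left(H \right)} = -122$ ($K{\left(H \right)} = -2 - 120 = -122$)
$c{\left(w,p \right)} = 3 + p$
$\left(-28727 + \frac{13586 + 17264}{K{\left(-107 \right)} + c{\left(-109,D{\left(-6 \right)} \right)}}\right) \left(S + 27058\right) = \left(-28727 + \frac{13586 + 17264}{-122 + \left(3 - 6\right)}\right) \left(44677 + 27058\right) = \left(-28727 + \frac{30850}{-122 - 3}\right) 71735 = \left(-28727 + \frac{30850}{-125}\right) 71735 = \left(-28727 + 30850 \left(- \frac{1}{125}\right)\right) 71735 = \left(-28727 - \frac{1234}{5}\right) 71735 = \left(- \frac{144869}{5}\right) 71735 = -2078435543$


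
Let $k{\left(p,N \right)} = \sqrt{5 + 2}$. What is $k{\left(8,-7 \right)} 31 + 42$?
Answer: $42 + 31 \sqrt{7} \approx 124.02$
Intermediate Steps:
$k{\left(p,N \right)} = \sqrt{7}$
$k{\left(8,-7 \right)} 31 + 42 = \sqrt{7} \cdot 31 + 42 = 31 \sqrt{7} + 42 = 42 + 31 \sqrt{7}$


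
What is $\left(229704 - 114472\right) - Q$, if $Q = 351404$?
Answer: $-236172$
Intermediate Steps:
$\left(229704 - 114472\right) - Q = \left(229704 - 114472\right) - 351404 = 115232 - 351404 = -236172$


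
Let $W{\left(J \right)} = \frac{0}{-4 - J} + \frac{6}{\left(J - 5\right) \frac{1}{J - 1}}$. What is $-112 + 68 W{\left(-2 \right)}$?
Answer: $\frac{440}{7} \approx 62.857$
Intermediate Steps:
$W{\left(J \right)} = \frac{6 \left(-1 + J\right)}{-5 + J}$ ($W{\left(J \right)} = 0 + \frac{6}{\left(-5 + J\right) \frac{1}{-1 + J}} = 0 + \frac{6}{\frac{1}{-1 + J} \left(-5 + J\right)} = 0 + 6 \frac{-1 + J}{-5 + J} = 0 + \frac{6 \left(-1 + J\right)}{-5 + J} = \frac{6 \left(-1 + J\right)}{-5 + J}$)
$-112 + 68 W{\left(-2 \right)} = -112 + 68 \frac{6 \left(-1 - 2\right)}{-5 - 2} = -112 + 68 \cdot 6 \frac{1}{-7} \left(-3\right) = -112 + 68 \cdot 6 \left(- \frac{1}{7}\right) \left(-3\right) = -112 + 68 \cdot \frac{18}{7} = -112 + \frac{1224}{7} = \frac{440}{7}$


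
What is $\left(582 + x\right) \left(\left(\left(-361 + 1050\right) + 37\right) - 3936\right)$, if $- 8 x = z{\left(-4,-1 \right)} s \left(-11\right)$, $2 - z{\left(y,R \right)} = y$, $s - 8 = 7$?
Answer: $- \frac{4530915}{2} \approx -2.2655 \cdot 10^{6}$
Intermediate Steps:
$s = 15$ ($s = 8 + 7 = 15$)
$z{\left(y,R \right)} = 2 - y$
$x = \frac{495}{4}$ ($x = - \frac{\left(2 - -4\right) 15 \left(-11\right)}{8} = - \frac{\left(2 + 4\right) 15 \left(-11\right)}{8} = - \frac{6 \cdot 15 \left(-11\right)}{8} = - \frac{90 \left(-11\right)}{8} = \left(- \frac{1}{8}\right) \left(-990\right) = \frac{495}{4} \approx 123.75$)
$\left(582 + x\right) \left(\left(\left(-361 + 1050\right) + 37\right) - 3936\right) = \left(582 + \frac{495}{4}\right) \left(\left(\left(-361 + 1050\right) + 37\right) - 3936\right) = \frac{2823 \left(\left(689 + 37\right) - 3936\right)}{4} = \frac{2823 \left(726 - 3936\right)}{4} = \frac{2823}{4} \left(-3210\right) = - \frac{4530915}{2}$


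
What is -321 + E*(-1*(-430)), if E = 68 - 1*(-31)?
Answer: 42249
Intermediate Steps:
E = 99 (E = 68 + 31 = 99)
-321 + E*(-1*(-430)) = -321 + 99*(-1*(-430)) = -321 + 99*430 = -321 + 42570 = 42249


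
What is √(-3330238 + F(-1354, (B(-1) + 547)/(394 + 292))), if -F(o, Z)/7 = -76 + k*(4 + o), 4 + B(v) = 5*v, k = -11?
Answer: 2*I*√858414 ≈ 1853.0*I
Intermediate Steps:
B(v) = -4 + 5*v
F(o, Z) = 840 + 77*o (F(o, Z) = -7*(-76 - 11*(4 + o)) = -7*(-76 + (-44 - 11*o)) = -7*(-120 - 11*o) = 840 + 77*o)
√(-3330238 + F(-1354, (B(-1) + 547)/(394 + 292))) = √(-3330238 + (840 + 77*(-1354))) = √(-3330238 + (840 - 104258)) = √(-3330238 - 103418) = √(-3433656) = 2*I*√858414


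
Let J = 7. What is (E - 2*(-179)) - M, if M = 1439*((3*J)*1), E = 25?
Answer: -29836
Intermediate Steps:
M = 30219 (M = 1439*((3*7)*1) = 1439*(21*1) = 1439*21 = 30219)
(E - 2*(-179)) - M = (25 - 2*(-179)) - 1*30219 = (25 + 358) - 30219 = 383 - 30219 = -29836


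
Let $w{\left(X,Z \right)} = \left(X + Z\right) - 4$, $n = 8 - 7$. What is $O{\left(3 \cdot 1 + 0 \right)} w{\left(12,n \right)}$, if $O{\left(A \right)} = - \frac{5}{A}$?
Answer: $-15$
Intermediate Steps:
$n = 1$ ($n = 8 - 7 = 1$)
$w{\left(X,Z \right)} = -4 + X + Z$
$O{\left(3 \cdot 1 + 0 \right)} w{\left(12,n \right)} = - \frac{5}{3 \cdot 1 + 0} \left(-4 + 12 + 1\right) = - \frac{5}{3 + 0} \cdot 9 = - \frac{5}{3} \cdot 9 = \left(-5\right) \frac{1}{3} \cdot 9 = \left(- \frac{5}{3}\right) 9 = -15$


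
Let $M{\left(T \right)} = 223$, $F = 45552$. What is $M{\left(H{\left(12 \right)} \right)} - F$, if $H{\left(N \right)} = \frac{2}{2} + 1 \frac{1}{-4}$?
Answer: $-45329$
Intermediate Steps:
$H{\left(N \right)} = \frac{3}{4}$ ($H{\left(N \right)} = 2 \cdot \frac{1}{2} + 1 \left(- \frac{1}{4}\right) = 1 - \frac{1}{4} = \frac{3}{4}$)
$M{\left(H{\left(12 \right)} \right)} - F = 223 - 45552 = -45329$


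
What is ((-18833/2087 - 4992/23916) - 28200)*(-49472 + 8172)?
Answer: 4845862339569300/4159391 ≈ 1.1650e+9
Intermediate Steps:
((-18833/2087 - 4992/23916) - 28200)*(-49472 + 8172) = ((-18833*1/2087 - 4992*1/23916) - 28200)*(-41300) = ((-18833/2087 - 416/1993) - 28200)*(-41300) = (-38402361/4159391 - 28200)*(-41300) = -117333228561/4159391*(-41300) = 4845862339569300/4159391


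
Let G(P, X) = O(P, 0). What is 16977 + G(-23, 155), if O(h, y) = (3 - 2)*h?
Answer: 16954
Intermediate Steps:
O(h, y) = h (O(h, y) = 1*h = h)
G(P, X) = P
16977 + G(-23, 155) = 16977 - 23 = 16954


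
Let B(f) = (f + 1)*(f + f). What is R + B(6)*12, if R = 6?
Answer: 1014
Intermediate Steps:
B(f) = 2*f*(1 + f) (B(f) = (1 + f)*(2*f) = 2*f*(1 + f))
R + B(6)*12 = 6 + (2*6*(1 + 6))*12 = 6 + (2*6*7)*12 = 6 + 84*12 = 6 + 1008 = 1014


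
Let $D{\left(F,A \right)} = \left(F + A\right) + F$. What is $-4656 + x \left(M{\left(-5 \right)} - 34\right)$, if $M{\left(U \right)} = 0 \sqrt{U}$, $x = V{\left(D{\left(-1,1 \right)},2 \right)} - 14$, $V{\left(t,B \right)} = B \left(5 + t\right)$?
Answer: $-4452$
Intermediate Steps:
$D{\left(F,A \right)} = A + 2 F$ ($D{\left(F,A \right)} = \left(A + F\right) + F = A + 2 F$)
$x = -6$ ($x = 2 \left(5 + \left(1 + 2 \left(-1\right)\right)\right) - 14 = 2 \left(5 + \left(1 - 2\right)\right) - 14 = 2 \left(5 - 1\right) - 14 = 2 \cdot 4 - 14 = 8 - 14 = -6$)
$M{\left(U \right)} = 0$
$-4656 + x \left(M{\left(-5 \right)} - 34\right) = -4656 - 6 \left(0 - 34\right) = -4656 - -204 = -4656 + 204 = -4452$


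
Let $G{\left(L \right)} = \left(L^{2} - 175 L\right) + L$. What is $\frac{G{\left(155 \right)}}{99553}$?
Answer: $- \frac{2945}{99553} \approx -0.029582$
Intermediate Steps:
$G{\left(L \right)} = L^{2} - 174 L$
$\frac{G{\left(155 \right)}}{99553} = \frac{155 \left(-174 + 155\right)}{99553} = 155 \left(-19\right) \frac{1}{99553} = \left(-2945\right) \frac{1}{99553} = - \frac{2945}{99553}$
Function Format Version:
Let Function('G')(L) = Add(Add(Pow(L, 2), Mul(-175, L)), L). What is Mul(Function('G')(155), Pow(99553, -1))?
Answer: Rational(-2945, 99553) ≈ -0.029582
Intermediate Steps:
Function('G')(L) = Add(Pow(L, 2), Mul(-174, L))
Mul(Function('G')(155), Pow(99553, -1)) = Mul(Mul(155, Add(-174, 155)), Pow(99553, -1)) = Mul(Mul(155, -19), Rational(1, 99553)) = Mul(-2945, Rational(1, 99553)) = Rational(-2945, 99553)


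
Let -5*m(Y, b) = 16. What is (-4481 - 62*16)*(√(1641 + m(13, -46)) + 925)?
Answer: -5062525 - 5473*√40945/5 ≈ -5.2840e+6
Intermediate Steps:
m(Y, b) = -16/5 (m(Y, b) = -⅕*16 = -16/5)
(-4481 - 62*16)*(√(1641 + m(13, -46)) + 925) = (-4481 - 62*16)*(√(1641 - 16/5) + 925) = (-4481 - 992)*(√(8189/5) + 925) = -5473*(√40945/5 + 925) = -5473*(925 + √40945/5) = -5062525 - 5473*√40945/5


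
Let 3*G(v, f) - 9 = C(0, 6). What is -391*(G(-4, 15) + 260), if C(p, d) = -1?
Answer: -308108/3 ≈ -1.0270e+5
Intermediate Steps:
G(v, f) = 8/3 (G(v, f) = 3 + (⅓)*(-1) = 3 - ⅓ = 8/3)
-391*(G(-4, 15) + 260) = -391*(8/3 + 260) = -391*788/3 = -308108/3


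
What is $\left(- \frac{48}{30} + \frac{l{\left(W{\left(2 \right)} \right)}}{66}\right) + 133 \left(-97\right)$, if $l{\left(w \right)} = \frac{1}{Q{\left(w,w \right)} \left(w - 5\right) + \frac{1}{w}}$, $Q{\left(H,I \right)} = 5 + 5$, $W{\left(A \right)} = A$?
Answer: $- \frac{125606816}{9735} \approx -12903.0$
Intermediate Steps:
$Q{\left(H,I \right)} = 10$
$l{\left(w \right)} = \frac{1}{-50 + \frac{1}{w} + 10 w}$ ($l{\left(w \right)} = \frac{1}{10 \left(w - 5\right) + \frac{1}{w}} = \frac{1}{10 \left(-5 + w\right) + \frac{1}{w}} = \frac{1}{\left(-50 + 10 w\right) + \frac{1}{w}} = \frac{1}{-50 + \frac{1}{w} + 10 w}$)
$\left(- \frac{48}{30} + \frac{l{\left(W{\left(2 \right)} \right)}}{66}\right) + 133 \left(-97\right) = \left(- \frac{48}{30} + \frac{2 \frac{1}{1 - 100 + 10 \cdot 2^{2}}}{66}\right) + 133 \left(-97\right) = \left(\left(-48\right) \frac{1}{30} + \frac{2}{1 - 100 + 10 \cdot 4} \cdot \frac{1}{66}\right) - 12901 = \left(- \frac{8}{5} + \frac{2}{1 - 100 + 40} \cdot \frac{1}{66}\right) - 12901 = \left(- \frac{8}{5} + \frac{2}{-59} \cdot \frac{1}{66}\right) - 12901 = \left(- \frac{8}{5} + 2 \left(- \frac{1}{59}\right) \frac{1}{66}\right) - 12901 = \left(- \frac{8}{5} - \frac{1}{1947}\right) - 12901 = - \frac{15581}{9735} - 12901 = - \frac{125606816}{9735}$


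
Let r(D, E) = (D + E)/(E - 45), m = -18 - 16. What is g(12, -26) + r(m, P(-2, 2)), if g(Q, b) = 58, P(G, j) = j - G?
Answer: 2408/41 ≈ 58.732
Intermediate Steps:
m = -34
r(D, E) = (D + E)/(-45 + E)
g(12, -26) + r(m, P(-2, 2)) = 58 + (-34 + (2 - 1*(-2)))/(-45 + (2 - 1*(-2))) = 58 + (-34 + (2 + 2))/(-45 + (2 + 2)) = 58 + (-34 + 4)/(-45 + 4) = 58 - 30/(-41) = 58 - 1/41*(-30) = 58 + 30/41 = 2408/41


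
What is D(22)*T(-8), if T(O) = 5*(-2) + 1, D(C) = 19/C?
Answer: -171/22 ≈ -7.7727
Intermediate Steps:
T(O) = -9 (T(O) = -10 + 1 = -9)
D(22)*T(-8) = (19/22)*(-9) = -171/22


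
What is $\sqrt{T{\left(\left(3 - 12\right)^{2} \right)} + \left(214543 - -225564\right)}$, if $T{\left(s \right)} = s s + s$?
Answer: $\sqrt{446749} \approx 668.39$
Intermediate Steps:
$T{\left(s \right)} = s + s^{2}$ ($T{\left(s \right)} = s^{2} + s = s + s^{2}$)
$\sqrt{T{\left(\left(3 - 12\right)^{2} \right)} + \left(214543 - -225564\right)} = \sqrt{\left(3 - 12\right)^{2} \left(1 + \left(3 - 12\right)^{2}\right) + \left(214543 - -225564\right)} = \sqrt{\left(-9\right)^{2} \left(1 + \left(-9\right)^{2}\right) + \left(214543 + 225564\right)} = \sqrt{81 \left(1 + 81\right) + 440107} = \sqrt{81 \cdot 82 + 440107} = \sqrt{6642 + 440107} = \sqrt{446749}$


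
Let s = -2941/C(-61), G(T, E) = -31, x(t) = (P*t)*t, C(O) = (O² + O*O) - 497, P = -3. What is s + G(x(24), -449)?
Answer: -218236/6945 ≈ -31.423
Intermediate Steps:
C(O) = -497 + 2*O² (C(O) = (O² + O²) - 497 = 2*O² - 497 = -497 + 2*O²)
x(t) = -3*t² (x(t) = (-3*t)*t = -3*t²)
s = -2941/6945 (s = -2941/(-497 + 2*(-61)²) = -2941/(-497 + 2*3721) = -2941/(-497 + 7442) = -2941/6945 ≈ -0.42347)
s + G(x(24), -449) = -2941/6945 - 31 = -218236/6945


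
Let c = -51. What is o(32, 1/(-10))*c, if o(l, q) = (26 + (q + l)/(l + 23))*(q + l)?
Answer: -21621501/500 ≈ -43243.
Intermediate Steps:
o(l, q) = (26 + (l + q)/(23 + l))*(l + q)
o(32, 1/(-10))*c = (((1/(-10))² + 27*32² + 598*32 + 598/(-10) + 28*32/(-10))/(23 + 32))*(-51) = (((-⅒)² + 27*1024 + 19136 + 598*(-⅒) + 28*32*(-⅒))/55)*(-51) = ((1/100 + 27648 + 19136 - 299/5 - 448/5)/55)*(-51) = ((1/55)*(4663461/100))*(-51) = (423951/500)*(-51) = -21621501/500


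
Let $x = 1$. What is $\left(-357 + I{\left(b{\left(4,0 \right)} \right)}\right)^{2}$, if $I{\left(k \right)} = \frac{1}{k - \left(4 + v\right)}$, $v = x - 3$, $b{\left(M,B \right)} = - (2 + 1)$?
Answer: $\frac{3189796}{25} \approx 1.2759 \cdot 10^{5}$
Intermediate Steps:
$b{\left(M,B \right)} = -3$ ($b{\left(M,B \right)} = \left(-1\right) 3 = -3$)
$v = -2$ ($v = 1 - 3 = -2$)
$I{\left(k \right)} = \frac{1}{-2 + k}$ ($I{\left(k \right)} = \frac{1}{k - 2} = \frac{1}{-2 + k}$)
$\left(-357 + I{\left(b{\left(4,0 \right)} \right)}\right)^{2} = \left(-357 + \frac{1}{-2 - 3}\right)^{2} = \left(-357 + \frac{1}{-5}\right)^{2} = \left(-357 - \frac{1}{5}\right)^{2} = \left(- \frac{1786}{5}\right)^{2} = \frac{3189796}{25}$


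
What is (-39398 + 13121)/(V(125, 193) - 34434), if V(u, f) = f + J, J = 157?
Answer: 26277/34084 ≈ 0.77095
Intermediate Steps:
V(u, f) = 157 + f (V(u, f) = f + 157 = 157 + f)
(-39398 + 13121)/(V(125, 193) - 34434) = (-39398 + 13121)/((157 + 193) - 34434) = -26277/(350 - 34434) = -26277/(-34084) = -26277*(-1/34084) = 26277/34084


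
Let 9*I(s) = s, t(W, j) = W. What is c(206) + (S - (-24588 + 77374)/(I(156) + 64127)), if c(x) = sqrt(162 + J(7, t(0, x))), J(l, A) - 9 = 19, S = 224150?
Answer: 43133698592/192433 + sqrt(190) ≈ 2.2416e+5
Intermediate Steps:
J(l, A) = 28 (J(l, A) = 9 + 19 = 28)
I(s) = s/9
c(x) = sqrt(190) (c(x) = sqrt(162 + 28) = sqrt(190))
c(206) + (S - (-24588 + 77374)/(I(156) + 64127)) = sqrt(190) + (224150 - (-24588 + 77374)/((1/9)*156 + 64127)) = sqrt(190) + (224150 - 52786/(52/3 + 64127)) = sqrt(190) + (224150 - 52786/192433/3) = sqrt(190) + (224150 - 52786*3/192433) = sqrt(190) + (224150 - 1*158358/192433) = sqrt(190) + (224150 - 158358/192433) = sqrt(190) + 43133698592/192433 = 43133698592/192433 + sqrt(190)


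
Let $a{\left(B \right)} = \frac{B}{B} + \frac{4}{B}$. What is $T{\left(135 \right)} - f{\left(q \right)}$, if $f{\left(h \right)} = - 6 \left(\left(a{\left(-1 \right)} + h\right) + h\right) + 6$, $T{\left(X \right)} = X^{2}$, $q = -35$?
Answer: $17781$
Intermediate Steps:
$a{\left(B \right)} = 1 + \frac{4}{B}$
$f{\left(h \right)} = 24 - 12 h$ ($f{\left(h \right)} = - 6 \left(\left(\frac{4 - 1}{-1} + h\right) + h\right) + 6 = - 6 \left(\left(\left(-1\right) 3 + h\right) + h\right) + 6 = - 6 \left(\left(-3 + h\right) + h\right) + 6 = - 6 \left(-3 + 2 h\right) + 6 = \left(18 - 12 h\right) + 6 = 24 - 12 h$)
$T{\left(135 \right)} - f{\left(q \right)} = 135^{2} - \left(24 - -420\right) = 18225 - \left(24 + 420\right) = 18225 - 444 = 17781$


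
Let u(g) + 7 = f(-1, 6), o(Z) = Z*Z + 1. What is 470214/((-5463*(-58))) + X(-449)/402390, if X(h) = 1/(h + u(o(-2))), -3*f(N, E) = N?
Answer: 4789801194727/3227610563130 ≈ 1.4840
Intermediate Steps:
o(Z) = 1 + Z² (o(Z) = Z² + 1 = 1 + Z²)
f(N, E) = -N/3
u(g) = -20/3 (u(g) = -7 - ⅓*(-1) = -7 + ⅓ = -20/3)
X(h) = 1/(-20/3 + h) (X(h) = 1/(h - 20/3) = 1/(-20/3 + h))
470214/((-5463*(-58))) + X(-449)/402390 = 470214/((-5463*(-58))) + (3/(-20 + 3*(-449)))/402390 = 470214/316854 + (3/(-20 - 1347))*(1/402390) = 470214*(1/316854) + (3/(-1367))*(1/402390) = 26123/17603 + (3*(-1/1367))*(1/402390) = 26123/17603 - 3/1367*1/402390 = 26123/17603 - 1/183355710 = 4789801194727/3227610563130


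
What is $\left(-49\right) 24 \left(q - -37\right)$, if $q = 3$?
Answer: $-47040$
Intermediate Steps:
$\left(-49\right) 24 \left(q - -37\right) = \left(-49\right) 24 \left(3 - -37\right) = - 1176 \left(3 + 37\right) = \left(-1176\right) 40 = -47040$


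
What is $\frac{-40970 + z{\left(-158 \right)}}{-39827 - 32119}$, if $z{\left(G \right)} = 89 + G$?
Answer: $\frac{41039}{71946} \approx 0.57041$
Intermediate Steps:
$\frac{-40970 + z{\left(-158 \right)}}{-39827 - 32119} = \frac{-40970 + \left(89 - 158\right)}{-39827 - 32119} = \frac{-40970 - 69}{-71946} = \left(-41039\right) \left(- \frac{1}{71946}\right) = \frac{41039}{71946}$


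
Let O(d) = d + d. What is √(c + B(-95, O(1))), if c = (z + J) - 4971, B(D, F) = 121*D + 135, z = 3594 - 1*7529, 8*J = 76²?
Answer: 2*I*√4886 ≈ 139.8*I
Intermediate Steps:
J = 722 (J = (⅛)*76² = (⅛)*5776 = 722)
O(d) = 2*d
z = -3935 (z = 3594 - 7529 = -3935)
B(D, F) = 135 + 121*D
c = -8184 (c = (-3935 + 722) - 4971 = -3213 - 4971 = -8184)
√(c + B(-95, O(1))) = √(-8184 + (135 + 121*(-95))) = √(-8184 + (135 - 11495)) = √(-8184 - 11360) = √(-19544) = 2*I*√4886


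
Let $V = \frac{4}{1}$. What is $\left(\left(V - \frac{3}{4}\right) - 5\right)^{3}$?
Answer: $- \frac{343}{64} \approx -5.3594$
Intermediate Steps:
$V = 4$ ($V = 4 \cdot 1 = 4$)
$\left(\left(V - \frac{3}{4}\right) - 5\right)^{3} = \left(\left(4 - \frac{3}{4}\right) - 5\right)^{3} = \left(\frac{13}{4} - 5\right)^{3} = \left(- \frac{7}{4}\right)^{3} = - \frac{343}{64}$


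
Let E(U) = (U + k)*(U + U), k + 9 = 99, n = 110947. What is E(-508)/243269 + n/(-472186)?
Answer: 13349366325/8836016618 ≈ 1.5108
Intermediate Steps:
k = 90 (k = -9 + 99 = 90)
E(U) = 2*U*(90 + U) (E(U) = (U + 90)*(U + U) = (90 + U)*(2*U) = 2*U*(90 + U))
E(-508)/243269 + n/(-472186) = (2*(-508)*(90 - 508))/243269 + 110947/(-472186) = (2*(-508)*(-418))*(1/243269) + 110947*(-1/472186) = 424688*(1/243269) - 110947/472186 = 424688/243269 - 110947/472186 = 13349366325/8836016618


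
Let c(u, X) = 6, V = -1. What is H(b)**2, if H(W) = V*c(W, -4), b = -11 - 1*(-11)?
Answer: 36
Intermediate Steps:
b = 0 (b = -11 + 11 = 0)
H(W) = -6 (H(W) = -1*6 = -6)
H(b)**2 = (-6)**2 = 36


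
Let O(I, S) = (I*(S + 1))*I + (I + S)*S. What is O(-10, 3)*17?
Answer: 6443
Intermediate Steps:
O(I, S) = S*(I + S) + I²*(1 + S) (O(I, S) = (I*(1 + S))*I + S*(I + S) = I²*(1 + S) + S*(I + S) = S*(I + S) + I²*(1 + S))
O(-10, 3)*17 = ((-10)² + 3² - 10*3 + 3*(-10)²)*17 = (100 + 9 - 30 + 3*100)*17 = (100 + 9 - 30 + 300)*17 = 379*17 = 6443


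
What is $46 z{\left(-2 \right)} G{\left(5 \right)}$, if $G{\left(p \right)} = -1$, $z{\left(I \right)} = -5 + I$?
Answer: $322$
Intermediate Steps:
$46 z{\left(-2 \right)} G{\left(5 \right)} = 46 \left(-5 - 2\right) \left(-1\right) = 46 \left(-7\right) \left(-1\right) = \left(-322\right) \left(-1\right) = 322$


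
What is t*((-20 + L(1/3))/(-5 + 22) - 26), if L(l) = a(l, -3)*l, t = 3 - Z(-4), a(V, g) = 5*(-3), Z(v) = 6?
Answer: 1401/17 ≈ 82.412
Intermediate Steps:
a(V, g) = -15
t = -3 (t = 3 - 1*6 = 3 - 6 = -3)
L(l) = -15*l
t*((-20 + L(1/3))/(-5 + 22) - 26) = -3*((-20 - 15/3)/(-5 + 22) - 26) = -3*((-20 - 15/3)/17 - 26) = -3*((-20 - 15*1/3)*(1/17) - 26) = -3*((-20 - 5)*(1/17) - 26) = -3*(-25*1/17 - 26) = -3*(-25/17 - 26) = -3*(-467/17) = 1401/17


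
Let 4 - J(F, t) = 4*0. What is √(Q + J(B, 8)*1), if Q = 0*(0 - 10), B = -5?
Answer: 2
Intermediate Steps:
J(F, t) = 4 (J(F, t) = 4 - 4*0 = 4 - 1*0 = 4 + 0 = 4)
Q = 0 (Q = 0*(-10) = 0)
√(Q + J(B, 8)*1) = √(0 + 4*1) = √(0 + 4) = √4 = 2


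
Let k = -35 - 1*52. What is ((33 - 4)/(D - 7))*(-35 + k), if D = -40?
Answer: 3538/47 ≈ 75.277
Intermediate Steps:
k = -87 (k = -35 - 52 = -87)
((33 - 4)/(D - 7))*(-35 + k) = ((33 - 4)/(-40 - 7))*(-35 - 87) = (29/(-47))*(-122) = (29*(-1/47))*(-122) = -29/47*(-122) = 3538/47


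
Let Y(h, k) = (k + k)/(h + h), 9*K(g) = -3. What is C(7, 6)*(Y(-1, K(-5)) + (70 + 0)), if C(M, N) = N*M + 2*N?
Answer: 3798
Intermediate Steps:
K(g) = -⅓ (K(g) = (⅑)*(-3) = -⅓)
Y(h, k) = k/h (Y(h, k) = (2*k)/((2*h)) = (2*k)*(1/(2*h)) = k/h)
C(M, N) = 2*N + M*N (C(M, N) = M*N + 2*N = 2*N + M*N)
C(7, 6)*(Y(-1, K(-5)) + (70 + 0)) = (6*(2 + 7))*(-⅓/(-1) + (70 + 0)) = (6*9)*(-⅓*(-1) + 70) = 54*(⅓ + 70) = 54*(211/3) = 3798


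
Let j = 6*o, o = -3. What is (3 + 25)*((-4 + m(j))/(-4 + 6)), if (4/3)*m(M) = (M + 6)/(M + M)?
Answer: -105/2 ≈ -52.500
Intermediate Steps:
j = -18 (j = 6*(-3) = -18)
m(M) = 3*(6 + M)/(8*M) (m(M) = 3*((M + 6)/(M + M))/4 = 3*((6 + M)/((2*M)))/4 = 3*((6 + M)*(1/(2*M)))/4 = 3*((6 + M)/(2*M))/4 = 3*(6 + M)/(8*M))
(3 + 25)*((-4 + m(j))/(-4 + 6)) = (3 + 25)*((-4 + (3/8)*(6 - 18)/(-18))/(-4 + 6)) = 28*((-4 + (3/8)*(-1/18)*(-12))/2) = 28*((-4 + ¼)*(½)) = 28*(-15/4*½) = 28*(-15/8) = -105/2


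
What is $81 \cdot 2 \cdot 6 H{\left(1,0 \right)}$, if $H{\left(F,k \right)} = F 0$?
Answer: $0$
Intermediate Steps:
$H{\left(F,k \right)} = 0$
$81 \cdot 2 \cdot 6 H{\left(1,0 \right)} = 81 \cdot 2 \cdot 6 \cdot 0 = 81 \cdot 12 \cdot 0 = 81 \cdot 0 = 0$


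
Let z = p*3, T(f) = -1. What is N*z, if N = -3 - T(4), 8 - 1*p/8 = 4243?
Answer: 203280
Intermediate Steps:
p = -33880 (p = 64 - 8*4243 = 64 - 33944 = -33880)
z = -101640 (z = -33880*3 = -101640)
N = -2 (N = -3 - 1*(-1) = -3 + 1 = -2)
N*z = -2*(-101640) = 203280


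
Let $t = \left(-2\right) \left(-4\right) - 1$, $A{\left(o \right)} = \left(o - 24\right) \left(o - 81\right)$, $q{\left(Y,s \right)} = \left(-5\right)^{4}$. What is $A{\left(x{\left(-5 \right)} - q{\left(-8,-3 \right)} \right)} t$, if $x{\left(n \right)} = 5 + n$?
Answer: $3207358$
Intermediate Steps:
$q{\left(Y,s \right)} = 625$
$A{\left(o \right)} = \left(-81 + o\right) \left(-24 + o\right)$ ($A{\left(o \right)} = \left(-24 + o\right) \left(-81 + o\right) = \left(-81 + o\right) \left(-24 + o\right)$)
$t = 7$ ($t = 8 - 1 = 7$)
$A{\left(x{\left(-5 \right)} - q{\left(-8,-3 \right)} \right)} t = \left(1944 + \left(\left(5 - 5\right) - 625\right)^{2} - 105 \left(\left(5 - 5\right) - 625\right)\right) 7 = \left(1944 + \left(0 - 625\right)^{2} - 105 \left(0 - 625\right)\right) 7 = \left(1944 + \left(-625\right)^{2} - -65625\right) 7 = \left(1944 + 390625 + 65625\right) 7 = 458194 \cdot 7 = 3207358$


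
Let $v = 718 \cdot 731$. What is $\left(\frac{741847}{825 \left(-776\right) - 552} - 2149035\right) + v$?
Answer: $- \frac{1040695402951}{640752} \approx -1.6242 \cdot 10^{6}$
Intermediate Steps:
$v = 524858$
$\left(\frac{741847}{825 \left(-776\right) - 552} - 2149035\right) + v = \left(\frac{741847}{825 \left(-776\right) - 552} - 2149035\right) + 524858 = \left(\frac{741847}{-640200 - 552} - 2149035\right) + 524858 = \left(\frac{741847}{-640752} - 2149035\right) + 524858 = \left(741847 \left(- \frac{1}{640752}\right) - 2149035\right) + 524858 = \left(- \frac{741847}{640752} - 2149035\right) + 524858 = - \frac{1376999216167}{640752} + 524858 = - \frac{1040695402951}{640752}$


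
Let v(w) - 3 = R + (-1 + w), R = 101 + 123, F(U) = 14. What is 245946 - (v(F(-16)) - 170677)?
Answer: 416383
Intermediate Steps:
R = 224
v(w) = 226 + w (v(w) = 3 + (224 + (-1 + w)) = 3 + (223 + w) = 226 + w)
245946 - (v(F(-16)) - 170677) = 245946 - ((226 + 14) - 170677) = 245946 - (240 - 170677) = 245946 - 1*(-170437) = 245946 + 170437 = 416383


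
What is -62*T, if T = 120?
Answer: -7440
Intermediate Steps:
-62*T = -62*120 = -7440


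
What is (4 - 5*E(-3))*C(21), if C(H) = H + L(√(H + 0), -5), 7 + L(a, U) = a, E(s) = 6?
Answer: -364 - 26*√21 ≈ -483.15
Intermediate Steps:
L(a, U) = -7 + a
C(H) = -7 + H + √H (C(H) = H + (-7 + √(H + 0)) = H + (-7 + √H) = -7 + H + √H)
(4 - 5*E(-3))*C(21) = (4 - 5*6)*(-7 + 21 + √21) = (4 - 30)*(14 + √21) = -26*(14 + √21) = -364 - 26*√21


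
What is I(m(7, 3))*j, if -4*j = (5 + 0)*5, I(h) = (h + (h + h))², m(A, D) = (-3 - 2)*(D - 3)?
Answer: 0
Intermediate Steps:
m(A, D) = 15 - 5*D (m(A, D) = -5*(-3 + D) = 15 - 5*D)
I(h) = 9*h² (I(h) = (h + 2*h)² = (3*h)² = 9*h²)
j = -25/4 (j = -(5 + 0)*5/4 = -5*5/4 = -¼*25 = -25/4 ≈ -6.2500)
I(m(7, 3))*j = (9*(15 - 5*3)²)*(-25/4) = (9*(15 - 15)²)*(-25/4) = (9*0²)*(-25/4) = (9*0)*(-25/4) = 0*(-25/4) = 0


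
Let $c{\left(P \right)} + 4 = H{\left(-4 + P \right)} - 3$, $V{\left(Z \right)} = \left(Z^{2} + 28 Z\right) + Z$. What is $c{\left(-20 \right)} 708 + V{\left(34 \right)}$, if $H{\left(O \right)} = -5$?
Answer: $-6354$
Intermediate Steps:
$V{\left(Z \right)} = Z^{2} + 29 Z$
$c{\left(P \right)} = -12$ ($c{\left(P \right)} = -4 - 8 = -12$)
$c{\left(-20 \right)} 708 + V{\left(34 \right)} = \left(-12\right) 708 + 34 \left(29 + 34\right) = -8496 + 34 \cdot 63 = -8496 + 2142 = -6354$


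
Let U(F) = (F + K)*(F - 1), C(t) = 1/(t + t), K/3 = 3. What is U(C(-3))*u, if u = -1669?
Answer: 619199/36 ≈ 17200.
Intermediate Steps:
K = 9 (K = 3*3 = 9)
C(t) = 1/(2*t)
U(F) = (-1 + F)*(9 + F) (U(F) = (F + 9)*(F - 1) = (9 + F)*(-1 + F) = (-1 + F)*(9 + F))
U(C(-3))*u = (-9 + ((½)/(-3))² + 8*((½)/(-3)))*(-1669) = (-9 + ((½)*(-⅓))² + 8*((½)*(-⅓)))*(-1669) = (-9 + (-⅙)² + 8*(-⅙))*(-1669) = (-9 + 1/36 - 4/3)*(-1669) = -371/36*(-1669) = 619199/36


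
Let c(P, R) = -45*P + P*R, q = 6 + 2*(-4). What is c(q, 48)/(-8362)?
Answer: 3/4181 ≈ 0.00071753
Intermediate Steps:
q = -2 (q = 6 - 8 = -2)
c(q, 48)/(-8362) = -2*(-45 + 48)/(-8362) = -2*3*(-1/8362) = -6*(-1/8362) = 3/4181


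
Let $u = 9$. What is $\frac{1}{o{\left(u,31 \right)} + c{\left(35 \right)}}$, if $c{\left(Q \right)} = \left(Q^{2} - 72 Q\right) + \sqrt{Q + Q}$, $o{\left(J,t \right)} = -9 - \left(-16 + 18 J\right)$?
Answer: $- \frac{145}{210243} - \frac{\sqrt{70}}{2102430} \approx -0.00069366$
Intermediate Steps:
$o{\left(J,t \right)} = 7 - 18 J$ ($o{\left(J,t \right)} = -9 - \left(-16 + 18 J\right) = 7 - 18 J$)
$c{\left(Q \right)} = Q^{2} - 72 Q + \sqrt{2} \sqrt{Q}$ ($c{\left(Q \right)} = \left(Q^{2} - 72 Q\right) + \sqrt{2 Q} = \left(Q^{2} - 72 Q\right) + \sqrt{2} \sqrt{Q} = Q^{2} - 72 Q + \sqrt{2} \sqrt{Q}$)
$\frac{1}{o{\left(u,31 \right)} + c{\left(35 \right)}} = \frac{1}{\left(7 - 162\right) + \left(35^{2} - 2520 + \sqrt{2} \sqrt{35}\right)} = \frac{1}{\left(7 - 162\right) + \left(1225 - 2520 + \sqrt{70}\right)} = \frac{1}{-155 - \left(1295 - \sqrt{70}\right)} = \frac{1}{-1450 + \sqrt{70}}$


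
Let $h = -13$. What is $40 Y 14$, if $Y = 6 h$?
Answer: $-43680$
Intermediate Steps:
$Y = -78$ ($Y = 6 \left(-13\right) = -78$)
$40 Y 14 = 40 \left(-78\right) 14 = \left(-3120\right) 14 = -43680$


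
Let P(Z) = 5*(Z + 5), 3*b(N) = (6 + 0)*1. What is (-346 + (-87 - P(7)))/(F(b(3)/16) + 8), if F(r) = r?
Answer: -3944/65 ≈ -60.677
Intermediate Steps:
b(N) = 2 (b(N) = ((6 + 0)*1)/3 = (6*1)/3 = (⅓)*6 = 2)
P(Z) = 25 + 5*Z (P(Z) = 5*(5 + Z) = 25 + 5*Z)
(-346 + (-87 - P(7)))/(F(b(3)/16) + 8) = (-346 + (-87 - (25 + 5*7)))/(2/16 + 8) = (-346 + (-87 - (25 + 35)))/(2*(1/16) + 8) = (-346 + (-87 - 1*60))/(⅛ + 8) = (-346 + (-87 - 60))/(65/8) = (-346 - 147)*(8/65) = -493*8/65 = -3944/65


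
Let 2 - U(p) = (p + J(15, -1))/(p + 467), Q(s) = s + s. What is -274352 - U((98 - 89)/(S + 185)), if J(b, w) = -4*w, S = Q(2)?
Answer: -2690863947/9808 ≈ -2.7435e+5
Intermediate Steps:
Q(s) = 2*s
S = 4 (S = 2*2 = 4)
U(p) = 2 - (4 + p)/(467 + p) (U(p) = 2 - (p - 4*(-1))/(p + 467) = 2 - (p + 4)/(467 + p) = 2 - (4 + p)/(467 + p))
-274352 - U((98 - 89)/(S + 185)) = -274352 - (930 + (98 - 89)/(4 + 185))/(467 + (98 - 89)/(4 + 185)) = -274352 - (930 + 9/189)/(467 + 9/189) = -274352 - (930 + 9*(1/189))/(467 + 9*(1/189)) = -274352 - (930 + 1/21)/(467 + 1/21) = -274352 - 19531/(9808/21*21) = -274352 - 21*19531/(9808*21) = -274352 - 1*19531/9808 = -274352 - 19531/9808 = -2690863947/9808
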